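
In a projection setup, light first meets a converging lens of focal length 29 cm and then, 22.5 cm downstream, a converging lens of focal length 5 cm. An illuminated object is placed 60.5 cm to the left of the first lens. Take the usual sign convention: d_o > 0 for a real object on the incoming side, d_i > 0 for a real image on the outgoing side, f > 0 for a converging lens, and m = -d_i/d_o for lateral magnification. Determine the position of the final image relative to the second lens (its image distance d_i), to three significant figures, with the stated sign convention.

4.35 cm

Applying the thin-lens equation to the first lens, 1/29 = 1/60.5 + 1/d_i1, which gives d_i1 = 55.698 cm.
This image would form 55.698 cm past lens 1, i.e. 33.198 cm beyond lens 2, so it is a virtual object for lens 2: d_o2 = 22.5 - 55.698 = -33.198 cm.
Applying the thin-lens equation again with f_2 = 5 cm and d_o2 = -33.198 cm gives d_i2 = 4.346 cm.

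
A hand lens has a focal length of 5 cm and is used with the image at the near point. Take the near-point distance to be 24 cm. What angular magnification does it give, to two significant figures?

M = 1 + D/f = 1 + 24/5 = 5.800.

5.8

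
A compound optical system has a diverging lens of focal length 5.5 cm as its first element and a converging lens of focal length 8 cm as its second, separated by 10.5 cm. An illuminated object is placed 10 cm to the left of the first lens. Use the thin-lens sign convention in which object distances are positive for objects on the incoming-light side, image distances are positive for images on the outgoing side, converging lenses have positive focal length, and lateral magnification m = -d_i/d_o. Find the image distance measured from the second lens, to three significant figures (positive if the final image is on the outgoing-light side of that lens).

First lens: d_i1 = 1/(1/(-5.5) - 1/10) = -3.548 cm.
With d_i1 < 0 the first image is virtual and lies on the object side; the object distance for lens 2 is d_o2 = 10.5 - (-3.548) = 14.048 cm.
Second lens: d_i2 = 1/(1/8 - 1/(14.048)) = 18.581 cm.

18.6 cm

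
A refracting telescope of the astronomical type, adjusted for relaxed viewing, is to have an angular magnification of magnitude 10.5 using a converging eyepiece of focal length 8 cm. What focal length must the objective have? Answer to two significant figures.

|M| = f_obj/|f_eye|, so f_obj = |M| x |f_eye| = 10.5 x 8 = 84.000 cm.

84 cm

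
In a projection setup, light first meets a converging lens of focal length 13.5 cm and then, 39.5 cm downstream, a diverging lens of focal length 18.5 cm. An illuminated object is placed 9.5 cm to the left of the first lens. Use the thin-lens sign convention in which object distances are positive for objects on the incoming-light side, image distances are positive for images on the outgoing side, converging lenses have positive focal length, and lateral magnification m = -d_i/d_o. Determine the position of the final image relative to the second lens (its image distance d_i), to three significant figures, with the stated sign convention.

-14.7 cm

Applying the thin-lens equation to the first lens, 1/13.5 = 1/9.5 + 1/d_i1, which gives d_i1 = -32.062 cm.
The intermediate image is virtual, 32.062 cm to the left of lens 1, so d_o2 = L - d_i1 = 39.5 - (-32.062) = 71.562 cm.
Applying the thin-lens equation again with f_2 = -18.5 cm and d_o2 = 71.562 cm gives d_i2 = -14.700 cm.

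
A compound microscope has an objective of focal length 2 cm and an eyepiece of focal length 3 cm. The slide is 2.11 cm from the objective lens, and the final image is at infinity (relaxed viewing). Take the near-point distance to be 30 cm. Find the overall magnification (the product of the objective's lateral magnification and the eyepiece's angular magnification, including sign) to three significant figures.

-182

Objective: 1/d_i = 1/f_obj - 1/d_o = 1/2 - 1/2.11 = 0.02607 cm^-1, so d_i = 38.364 cm.
m_obj = -d_i/d_o = -38.364/2.11 = -18.182.
Eyepiece angular magnification (image at infinity): M_eye = D/f_e = 30/3 = 10.000.
Overall M = m_obj x M_eye = (-18.182)(10.000) = -181.82.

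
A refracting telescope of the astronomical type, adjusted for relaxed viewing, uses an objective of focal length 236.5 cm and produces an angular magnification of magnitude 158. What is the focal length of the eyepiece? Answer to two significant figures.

1.5 cm

|M| = f_obj/f_eye, so f_eye = f_obj/|M| = 236.5/158.0 = 1.497 cm.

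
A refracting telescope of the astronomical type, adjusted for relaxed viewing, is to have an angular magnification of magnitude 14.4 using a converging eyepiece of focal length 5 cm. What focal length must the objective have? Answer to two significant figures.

|M| = f_obj/|f_eye|, so f_obj = |M| x |f_eye| = 14.4 x 5 = 72.000 cm.

72 cm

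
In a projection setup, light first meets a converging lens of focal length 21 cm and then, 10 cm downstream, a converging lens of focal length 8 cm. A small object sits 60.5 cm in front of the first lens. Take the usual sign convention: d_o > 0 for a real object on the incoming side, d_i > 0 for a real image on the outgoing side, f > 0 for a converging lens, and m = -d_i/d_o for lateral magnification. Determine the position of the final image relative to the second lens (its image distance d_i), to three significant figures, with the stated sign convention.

5.88 cm

Lens 1: 1/d_i1 = 1/f_1 - 1/d_o1 = 1/21 - 1/60.5 = 0.03109 cm^-1, so d_i1 = 32.165 cm.
Since 32.165 cm > 10 cm, the first image lies past the second lens and serves as a virtual object: d_o2 = L - d_i1 = -22.165 cm.
Lens 2: 1/d_i2 = 1/f_2 - 1/d_o2 = 1/8 - 1/(-22.165) = 0.17012 cm^-1, so d_i2 = 5.878 cm.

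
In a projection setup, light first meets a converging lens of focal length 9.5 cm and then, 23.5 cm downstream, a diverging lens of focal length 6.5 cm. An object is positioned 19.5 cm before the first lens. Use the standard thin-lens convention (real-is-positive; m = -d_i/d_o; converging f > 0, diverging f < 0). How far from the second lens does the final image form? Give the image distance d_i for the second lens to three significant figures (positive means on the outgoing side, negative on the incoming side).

-2.82 cm

Lens 1: 1/d_i1 = 1/f_1 - 1/d_o1 = 1/9.5 - 1/19.5 = 0.05398 cm^-1, so d_i1 = 18.525 cm.
Object distance for lens 2: d_o2 = 23.5 - 18.525 = 4.975 cm.
Lens 2: 1/d_i2 = 1/f_2 - 1/d_o2 = 1/(-6.5) - 1/(4.975) = -0.35485 cm^-1, so d_i2 = -2.818 cm.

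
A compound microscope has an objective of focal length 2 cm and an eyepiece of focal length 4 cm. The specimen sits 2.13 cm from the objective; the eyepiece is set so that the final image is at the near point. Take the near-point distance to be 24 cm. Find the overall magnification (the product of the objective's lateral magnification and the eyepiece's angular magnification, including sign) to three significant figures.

-108

Objective: 1/d_i = 1/f_obj - 1/d_o = 1/2 - 1/2.13 = 0.03052 cm^-1, so d_i = 32.769 cm.
m_obj = -d_i/d_o = -32.769/2.13 = -15.385.
Eyepiece angular magnification (image at near point): M_eye = 1 + D/f_e = 1 + 24/4 = 7.000.
Overall M = m_obj x M_eye = (-15.385)(7.000) = -107.69.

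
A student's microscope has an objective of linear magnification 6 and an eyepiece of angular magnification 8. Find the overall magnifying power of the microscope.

The overall magnification of a compound microscope is the product of the objective and eyepiece magnifications:
M = M_obj x M_eye = 6 x 8 = 48.

48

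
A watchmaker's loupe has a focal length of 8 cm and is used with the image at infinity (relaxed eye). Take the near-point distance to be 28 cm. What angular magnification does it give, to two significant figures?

M = D/f = 28/8 = 3.500.

3.5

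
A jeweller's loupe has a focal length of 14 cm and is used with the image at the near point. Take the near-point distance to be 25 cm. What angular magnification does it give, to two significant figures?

2.8

M = 1 + D/f = 1 + 25/14 = 2.786.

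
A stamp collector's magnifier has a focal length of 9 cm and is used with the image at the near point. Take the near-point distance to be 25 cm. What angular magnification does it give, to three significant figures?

M = 1 + D/f = 1 + 25/9 = 3.778.

3.78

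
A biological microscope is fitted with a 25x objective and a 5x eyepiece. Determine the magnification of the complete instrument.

The overall magnification of a compound microscope is the product of the objective and eyepiece magnifications:
M = M_obj x M_eye = 25 x 5 = 125.

125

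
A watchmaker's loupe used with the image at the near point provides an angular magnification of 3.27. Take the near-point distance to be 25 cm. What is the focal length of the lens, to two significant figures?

11 cm

For the image at the near point, M = 1 + D/f.
f = D/(M - 1) = 25/(3.27 - 1) = 11.013 cm.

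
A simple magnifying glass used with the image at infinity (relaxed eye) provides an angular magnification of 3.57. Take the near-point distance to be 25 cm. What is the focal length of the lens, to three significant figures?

7.00 cm

For the image at infinity, M = D/f.
f = D/M = 25/3.57 = 7.003 cm.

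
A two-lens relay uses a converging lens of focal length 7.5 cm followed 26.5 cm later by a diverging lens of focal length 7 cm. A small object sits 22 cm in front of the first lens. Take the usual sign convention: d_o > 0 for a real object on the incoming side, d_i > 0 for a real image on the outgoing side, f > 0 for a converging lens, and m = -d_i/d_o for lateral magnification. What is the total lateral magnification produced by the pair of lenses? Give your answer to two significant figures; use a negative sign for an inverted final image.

Applying the thin-lens equation to the first lens, 1/7.5 = 1/22 + 1/d_i1, which gives d_i1 = 11.379 cm.
Its lateral magnification is m_1 = -d_i1/d_o1 = -(11.379)/22 = -0.5172.
The intermediate image is 11.379 cm to the right of lens 1, so d_o2 = L - d_i1 = 26.5 - 11.379 = 15.121 cm.
Applying the thin-lens equation again with f_2 = -7 cm and d_o2 = 15.121 cm gives d_i2 = -4.785 cm.
m_2 = -(-4.785)/(15.121) = 0.3164.
Total m = m_1 x m_2 = (-0.5172)(0.3164) = -0.1637.

-0.16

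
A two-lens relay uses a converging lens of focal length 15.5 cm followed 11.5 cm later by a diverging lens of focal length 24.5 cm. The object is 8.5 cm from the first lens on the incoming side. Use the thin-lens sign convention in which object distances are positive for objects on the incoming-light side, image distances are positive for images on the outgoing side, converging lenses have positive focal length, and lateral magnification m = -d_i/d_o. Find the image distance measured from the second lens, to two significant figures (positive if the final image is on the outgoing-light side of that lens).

Lens 1: 1/d_i1 = 1/f_1 - 1/d_o1 = 1/15.5 - 1/8.5 = -0.05313 cm^-1, so d_i1 = -18.821 cm.
With d_i1 < 0 the first image is virtual and lies on the object side; the object distance for lens 2 is d_o2 = 11.5 - (-18.821) = 30.321 cm.
Lens 2: 1/d_i2 = 1/f_2 - 1/d_o2 = 1/(-24.5) - 1/(30.321) = -0.07380 cm^-1, so d_i2 = -13.551 cm.

-14 cm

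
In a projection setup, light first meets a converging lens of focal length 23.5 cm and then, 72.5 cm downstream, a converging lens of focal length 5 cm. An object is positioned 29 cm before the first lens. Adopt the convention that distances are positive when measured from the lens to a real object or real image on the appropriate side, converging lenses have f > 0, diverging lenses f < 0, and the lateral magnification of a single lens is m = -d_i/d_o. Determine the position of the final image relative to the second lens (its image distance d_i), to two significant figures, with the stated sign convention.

Lens 1: 1/d_i1 = 1/f_1 - 1/d_o1 = 1/23.5 - 1/29 = 0.00807 cm^-1, so d_i1 = 123.909 cm.
This image would form 123.909 cm past lens 1, i.e. 51.409 cm beyond lens 2, so it is a virtual object for lens 2: d_o2 = 72.5 - 123.909 = -51.409 cm.
Lens 2: 1/d_i2 = 1/f_2 - 1/d_o2 = 1/5 - 1/(-51.409) = 0.21945 cm^-1, so d_i2 = 4.557 cm.

4.6 cm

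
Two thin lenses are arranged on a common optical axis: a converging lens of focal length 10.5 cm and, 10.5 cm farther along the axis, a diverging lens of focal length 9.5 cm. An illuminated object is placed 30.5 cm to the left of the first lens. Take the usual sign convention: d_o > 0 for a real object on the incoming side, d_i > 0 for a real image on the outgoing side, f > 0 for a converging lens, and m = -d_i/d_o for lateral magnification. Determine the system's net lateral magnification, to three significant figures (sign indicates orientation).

Applying the thin-lens equation to the first lens, 1/10.5 = 1/30.5 + 1/d_i1, which gives d_i1 = 16.013 cm.
Its lateral magnification is m_1 = -d_i1/d_o1 = -(16.013)/30.5 = -0.5250.
This image would form 16.013 cm past lens 1, i.e. 5.513 cm beyond lens 2, so it is a virtual object for lens 2: d_o2 = 10.5 - 16.013 = -5.513 cm.
Applying the thin-lens equation again with f_2 = -9.5 cm and d_o2 = -5.513 cm gives d_i2 = 13.133 cm.
m_2 = -(13.133)/(-5.513) = 2.3824.
Total m = m_1 x m_2 = (-0.5250)(2.3824) = -1.2508.

-1.25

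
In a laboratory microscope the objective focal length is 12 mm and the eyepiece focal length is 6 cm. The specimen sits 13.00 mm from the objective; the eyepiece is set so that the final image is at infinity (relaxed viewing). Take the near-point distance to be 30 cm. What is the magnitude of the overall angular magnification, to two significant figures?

Convert to cm: f_obj = 12 mm = 1.2 cm; d_o = 13.00 mm = 1.30 cm.
Objective: 1/d_i = 1/f_obj - 1/d_o = 1/1.2 - 1/1.30 = 0.06410 cm^-1, so d_i = 15.600 cm.
m_obj = -d_i/d_o = -15.600/1.30 = -12.000.
Eyepiece angular magnification (image at infinity): M_eye = D/f_e = 30/6 = 5.000.
Overall M = m_obj x M_eye = (-12.000)(5.000) = -60.00.
|M| = 60.00.

60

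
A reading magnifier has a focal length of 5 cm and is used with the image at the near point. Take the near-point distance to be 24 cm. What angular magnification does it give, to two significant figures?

5.8

M = 1 + D/f = 1 + 24/5 = 5.800.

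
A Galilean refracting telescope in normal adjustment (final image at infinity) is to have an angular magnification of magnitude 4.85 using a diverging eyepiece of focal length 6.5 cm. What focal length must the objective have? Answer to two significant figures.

32 cm

|M| = f_obj/|f_eye|, so f_obj = |M| x |f_eye| = 4.85 x 6.5 = 31.525 cm.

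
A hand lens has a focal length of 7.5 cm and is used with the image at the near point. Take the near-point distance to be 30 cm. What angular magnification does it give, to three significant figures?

M = 1 + D/f = 1 + 30/7.5 = 5.000.

5.00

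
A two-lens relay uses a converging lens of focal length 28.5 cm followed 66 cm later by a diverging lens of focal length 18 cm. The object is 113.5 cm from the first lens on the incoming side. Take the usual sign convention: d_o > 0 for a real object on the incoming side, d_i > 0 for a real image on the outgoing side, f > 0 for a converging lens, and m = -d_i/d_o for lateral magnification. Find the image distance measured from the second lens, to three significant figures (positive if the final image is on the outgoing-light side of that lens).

-10.9 cm

Lens 1: 1/d_i1 = 1/f_1 - 1/d_o1 = 1/28.5 - 1/113.5 = 0.02628 cm^-1, so d_i1 = 38.056 cm.
Object distance for lens 2: d_o2 = 66 - 38.056 = 27.944 cm.
Lens 2: 1/d_i2 = 1/f_2 - 1/d_o2 = 1/(-18) - 1/(27.944) = -0.09134 cm^-1, so d_i2 = -10.948 cm.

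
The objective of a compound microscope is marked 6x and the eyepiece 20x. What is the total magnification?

120

The overall magnification of a compound microscope is the product of the objective and eyepiece magnifications:
M = M_obj x M_eye = 6 x 20 = 120.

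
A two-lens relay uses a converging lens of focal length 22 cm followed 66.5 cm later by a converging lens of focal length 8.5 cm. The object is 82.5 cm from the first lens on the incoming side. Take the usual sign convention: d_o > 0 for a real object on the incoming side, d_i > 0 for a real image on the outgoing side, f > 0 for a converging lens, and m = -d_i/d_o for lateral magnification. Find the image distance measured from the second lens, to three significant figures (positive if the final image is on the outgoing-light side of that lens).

Applying the thin-lens equation to the first lens, 1/22 = 1/82.5 + 1/d_i1, which gives d_i1 = 30.000 cm.
The intermediate image is 30.000 cm to the right of lens 1, so d_o2 = L - d_i1 = 66.5 - 30.000 = 36.500 cm.
Applying the thin-lens equation again with f_2 = 8.5 cm and d_o2 = 36.500 cm gives d_i2 = 11.080 cm.

11.1 cm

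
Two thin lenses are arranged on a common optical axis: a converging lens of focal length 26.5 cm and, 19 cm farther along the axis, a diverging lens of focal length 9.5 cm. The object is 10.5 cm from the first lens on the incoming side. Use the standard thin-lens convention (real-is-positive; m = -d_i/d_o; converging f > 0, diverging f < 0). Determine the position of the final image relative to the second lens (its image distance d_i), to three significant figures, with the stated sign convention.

-7.53 cm

First lens: d_i1 = 1/(1/26.5 - 1/10.5) = -17.391 cm.
With d_i1 < 0 the first image is virtual and lies on the object side; the object distance for lens 2 is d_o2 = 19 - (-17.391) = 36.391 cm.
Second lens: d_i2 = 1/(1/(-9.5) - 1/(36.391)) = -7.533 cm.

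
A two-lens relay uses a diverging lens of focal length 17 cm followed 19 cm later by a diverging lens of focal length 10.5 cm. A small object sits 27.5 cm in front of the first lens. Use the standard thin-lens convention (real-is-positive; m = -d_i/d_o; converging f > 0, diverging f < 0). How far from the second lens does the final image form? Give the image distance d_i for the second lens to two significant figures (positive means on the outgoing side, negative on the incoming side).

Lens 1: 1/d_i1 = 1/f_1 - 1/d_o1 = 1/(-17) - 1/27.5 = -0.09519 cm^-1, so d_i1 = -10.506 cm.
The intermediate image is virtual, 10.506 cm to the left of lens 1, so d_o2 = L - d_i1 = 19 - (-10.506) = 29.506 cm.
Lens 2: 1/d_i2 = 1/f_2 - 1/d_o2 = 1/(-10.5) - 1/(29.506) = -0.12913 cm^-1, so d_i2 = -7.744 cm.

-7.7 cm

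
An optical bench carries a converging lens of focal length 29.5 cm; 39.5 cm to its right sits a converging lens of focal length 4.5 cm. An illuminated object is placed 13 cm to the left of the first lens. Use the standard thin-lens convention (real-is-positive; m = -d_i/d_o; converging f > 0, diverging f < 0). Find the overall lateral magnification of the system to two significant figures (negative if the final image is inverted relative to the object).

First lens: d_i1 = 1/(1/29.5 - 1/13) = -23.242 cm.
m_1 = -(-23.242)/13 = 1.7879.
With d_i1 < 0 the first image is virtual and lies on the object side; the object distance for lens 2 is d_o2 = 39.5 - (-23.242) = 62.742 cm.
Second lens: d_i2 = 1/(1/4.5 - 1/(62.742)) = 4.848 cm.
m_2 = -(4.848)/(62.742) = -0.0773.
The system's lateral magnification is m_1 m_2 = (1.7879)(-0.0773) = -0.1381.

-0.14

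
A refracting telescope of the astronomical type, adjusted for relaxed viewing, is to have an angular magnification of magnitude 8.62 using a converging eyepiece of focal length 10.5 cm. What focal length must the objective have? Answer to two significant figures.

|M| = f_obj/|f_eye|, so f_obj = |M| x |f_eye| = 8.62 x 10.5 = 90.510 cm.

91 cm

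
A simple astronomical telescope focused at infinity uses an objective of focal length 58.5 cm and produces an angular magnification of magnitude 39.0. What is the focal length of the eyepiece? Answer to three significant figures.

1.50 cm

|M| = f_obj/f_eye, so f_eye = f_obj/|M| = 58.5/39.0 = 1.500 cm.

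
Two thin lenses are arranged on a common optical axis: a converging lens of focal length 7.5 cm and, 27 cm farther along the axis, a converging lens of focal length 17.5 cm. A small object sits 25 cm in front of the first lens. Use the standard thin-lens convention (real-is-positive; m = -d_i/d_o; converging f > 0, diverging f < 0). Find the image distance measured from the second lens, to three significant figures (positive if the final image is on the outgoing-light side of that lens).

-235 cm

Lens 1: 1/d_i1 = 1/f_1 - 1/d_o1 = 1/7.5 - 1/25 = 0.09333 cm^-1, so d_i1 = 10.714 cm.
Object distance for lens 2: d_o2 = 27 - 10.714 = 16.286 cm.
Lens 2: 1/d_i2 = 1/f_2 - 1/d_o2 = 1/17.5 - 1/(16.286) = -0.00426 cm^-1, so d_i2 = -234.706 cm.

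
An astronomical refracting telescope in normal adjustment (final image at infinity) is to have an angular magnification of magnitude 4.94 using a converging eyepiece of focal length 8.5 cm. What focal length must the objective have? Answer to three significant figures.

|M| = f_obj/|f_eye|, so f_obj = |M| x |f_eye| = 4.94 x 8.5 = 41.990 cm.

42.0 cm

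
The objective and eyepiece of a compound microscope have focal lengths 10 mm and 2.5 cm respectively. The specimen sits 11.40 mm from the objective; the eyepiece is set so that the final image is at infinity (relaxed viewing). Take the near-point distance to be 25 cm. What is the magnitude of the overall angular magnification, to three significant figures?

Convert to cm: f_obj = 10 mm = 1 cm; d_o = 11.40 mm = 1.14 cm.
Objective: 1/d_i = 1/f_obj - 1/d_o = 1/1 - 1/1.14 = 0.12281 cm^-1, so d_i = 8.143 cm.
m_obj = -d_i/d_o = -8.143/1.14 = -7.143.
Eyepiece angular magnification (image at infinity): M_eye = D/f_e = 25/2.5 = 10.000.
Overall M = m_obj x M_eye = (-7.143)(10.000) = -71.43.
|M| = 71.43.

71.4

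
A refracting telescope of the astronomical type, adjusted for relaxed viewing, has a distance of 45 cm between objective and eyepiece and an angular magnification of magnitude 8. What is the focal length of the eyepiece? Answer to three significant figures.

5.00 cm

In normal adjustment the tube length equals f_obj + f_eye and |M| = f_obj/f_eye.
So f_obj = 8 f_eye and 8 f_eye + f_eye = 45 cm, giving f_eye = 45/9 = 5.000 cm and f_obj = 40.000 cm.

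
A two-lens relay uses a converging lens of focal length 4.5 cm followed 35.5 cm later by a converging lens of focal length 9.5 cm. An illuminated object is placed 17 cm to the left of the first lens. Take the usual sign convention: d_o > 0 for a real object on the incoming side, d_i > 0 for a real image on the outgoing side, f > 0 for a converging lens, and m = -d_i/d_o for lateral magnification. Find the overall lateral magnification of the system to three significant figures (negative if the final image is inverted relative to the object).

Lens 1: 1/d_i1 = 1/f_1 - 1/d_o1 = 1/4.5 - 1/17 = 0.16340 cm^-1, so d_i1 = 6.120 cm.
m_1 = -(6.120)/17 = -0.3600.
That image sits 29.380 cm in front of the second lens, so d_o2 = 29.380 cm.
Lens 2: 1/d_i2 = 1/f_2 - 1/d_o2 = 1/9.5 - 1/(29.380) = 0.07123 cm^-1, so d_i2 = 14.040 cm.
m_2 = -(14.040)/(29.380) = -0.4779.
Total m = m_1 x m_2 = (-0.3600)(-0.4779) = 0.1720.

0.172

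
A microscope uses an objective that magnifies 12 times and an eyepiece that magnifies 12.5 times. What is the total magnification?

The overall magnification of a compound microscope is the product of the objective and eyepiece magnifications:
M = M_obj x M_eye = 12 x 12.5 = 150.

150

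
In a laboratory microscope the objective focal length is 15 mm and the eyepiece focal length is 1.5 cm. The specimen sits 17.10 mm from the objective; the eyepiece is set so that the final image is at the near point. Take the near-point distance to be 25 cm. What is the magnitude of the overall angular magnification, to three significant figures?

126

Convert to cm: f_obj = 15 mm = 1.5 cm; d_o = 17.10 mm = 1.71 cm.
Objective: 1/d_i = 1/f_obj - 1/d_o = 1/1.5 - 1/1.71 = 0.08187 cm^-1, so d_i = 12.214 cm.
m_obj = -d_i/d_o = -12.214/1.71 = -7.143.
Eyepiece angular magnification (image at near point): M_eye = 1 + D/f_e = 1 + 25/1.5 = 17.667.
Overall M = m_obj x M_eye = (-7.143)(17.667) = -126.19.
|M| = 126.19.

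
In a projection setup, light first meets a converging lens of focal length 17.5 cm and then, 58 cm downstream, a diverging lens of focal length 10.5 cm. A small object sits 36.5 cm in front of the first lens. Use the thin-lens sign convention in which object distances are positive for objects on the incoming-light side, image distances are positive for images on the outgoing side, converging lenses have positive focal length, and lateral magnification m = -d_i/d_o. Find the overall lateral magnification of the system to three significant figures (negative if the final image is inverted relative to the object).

-0.277

Lens 1: 1/d_i1 = 1/f_1 - 1/d_o1 = 1/17.5 - 1/36.5 = 0.02975 cm^-1, so d_i1 = 33.618 cm.
m_1 = -(33.618)/36.5 = -0.9211.
The intermediate image is 33.618 cm to the right of lens 1, so d_o2 = L - d_i1 = 58 - 33.618 = 24.382 cm.
Lens 2: 1/d_i2 = 1/f_2 - 1/d_o2 = 1/(-10.5) - 1/(24.382) = -0.13625 cm^-1, so d_i2 = -7.339 cm.
m_2 = -(-7.339)/(24.382) = 0.3010.
Total m = m_1 x m_2 = (-0.9211)(0.3010) = -0.2773.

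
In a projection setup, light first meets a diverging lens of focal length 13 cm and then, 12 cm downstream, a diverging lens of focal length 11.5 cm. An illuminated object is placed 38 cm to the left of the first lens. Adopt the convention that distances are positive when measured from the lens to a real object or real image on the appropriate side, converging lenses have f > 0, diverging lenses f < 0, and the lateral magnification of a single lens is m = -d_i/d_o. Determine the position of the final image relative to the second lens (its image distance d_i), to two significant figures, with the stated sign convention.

First lens: d_i1 = 1/(1/(-13) - 1/38) = -9.686 cm.
With d_i1 < 0 the first image is virtual and lies on the object side; the object distance for lens 2 is d_o2 = 12 - (-9.686) = 21.686 cm.
Second lens: d_i2 = 1/(1/(-11.5) - 1/(21.686)) = -7.515 cm.

-7.5 cm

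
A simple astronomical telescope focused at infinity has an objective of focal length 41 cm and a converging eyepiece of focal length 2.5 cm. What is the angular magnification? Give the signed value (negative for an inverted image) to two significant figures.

M = -f_obj/f_eye = -41/(2.5) = -16.400.

-16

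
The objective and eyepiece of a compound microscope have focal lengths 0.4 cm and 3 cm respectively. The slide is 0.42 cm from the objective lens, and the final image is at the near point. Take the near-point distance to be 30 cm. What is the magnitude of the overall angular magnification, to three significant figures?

220

Objective: 1/d_i = 1/f_obj - 1/d_o = 1/0.4 - 1/0.42 = 0.11905 cm^-1, so d_i = 8.400 cm.
m_obj = -d_i/d_o = -8.400/0.42 = -20.000.
Eyepiece angular magnification (image at near point): M_eye = 1 + D/f_e = 1 + 30/3 = 11.000.
Overall M = m_obj x M_eye = (-20.000)(11.000) = -220.00.
|M| = 220.00.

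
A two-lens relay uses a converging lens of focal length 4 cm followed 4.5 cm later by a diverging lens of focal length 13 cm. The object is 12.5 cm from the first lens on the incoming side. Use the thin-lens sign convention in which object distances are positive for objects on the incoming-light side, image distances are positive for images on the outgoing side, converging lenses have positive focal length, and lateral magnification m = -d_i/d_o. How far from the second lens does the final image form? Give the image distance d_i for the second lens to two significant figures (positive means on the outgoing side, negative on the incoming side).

Lens 1: 1/d_i1 = 1/f_1 - 1/d_o1 = 1/4 - 1/12.5 = 0.17000 cm^-1, so d_i1 = 5.882 cm.
Since 5.882 cm > 4.5 cm, the first image lies past the second lens and serves as a virtual object: d_o2 = L - d_i1 = -1.382 cm.
Lens 2: 1/d_i2 = 1/f_2 - 1/d_o2 = 1/(-13) - 1/(-1.382) = 0.64648 cm^-1, so d_i2 = 1.547 cm.

1.5 cm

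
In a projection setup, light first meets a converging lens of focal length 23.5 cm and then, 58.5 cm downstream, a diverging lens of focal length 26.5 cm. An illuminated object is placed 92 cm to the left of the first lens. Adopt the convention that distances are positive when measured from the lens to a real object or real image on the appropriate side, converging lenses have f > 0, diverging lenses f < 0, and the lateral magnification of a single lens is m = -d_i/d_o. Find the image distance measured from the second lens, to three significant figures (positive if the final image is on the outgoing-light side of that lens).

-13.4 cm

Lens 1: 1/d_i1 = 1/f_1 - 1/d_o1 = 1/23.5 - 1/92 = 0.03168 cm^-1, so d_i1 = 31.562 cm.
That image sits 26.938 cm in front of the second lens, so d_o2 = 26.938 cm.
Lens 2: 1/d_i2 = 1/f_2 - 1/d_o2 = 1/(-26.5) - 1/(26.938) = -0.07486 cm^-1, so d_i2 = -13.359 cm.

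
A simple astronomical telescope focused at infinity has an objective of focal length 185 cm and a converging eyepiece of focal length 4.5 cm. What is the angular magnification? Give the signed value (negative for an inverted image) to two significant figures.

M = -f_obj/f_eye = -185/(4.5) = -41.111.

-41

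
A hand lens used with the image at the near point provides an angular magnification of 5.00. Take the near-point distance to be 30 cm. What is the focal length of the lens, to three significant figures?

7.50 cm

For the image at the near point, M = 1 + D/f.
f = D/(M - 1) = 30/(5.0 - 1) = 7.500 cm.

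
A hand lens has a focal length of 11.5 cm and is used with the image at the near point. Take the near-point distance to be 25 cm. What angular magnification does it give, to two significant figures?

M = 1 + D/f = 1 + 25/11.5 = 3.174.

3.2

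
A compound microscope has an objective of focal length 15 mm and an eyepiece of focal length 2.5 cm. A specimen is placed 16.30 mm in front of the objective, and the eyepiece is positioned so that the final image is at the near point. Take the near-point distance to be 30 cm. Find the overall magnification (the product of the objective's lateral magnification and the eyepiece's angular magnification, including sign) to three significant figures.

Convert to cm: f_obj = 15 mm = 1.5 cm; d_o = 16.30 mm = 1.63 cm.
Objective: 1/d_i = 1/f_obj - 1/d_o = 1/1.5 - 1/1.63 = 0.05317 cm^-1, so d_i = 18.808 cm.
m_obj = -d_i/d_o = -18.808/1.63 = -11.538.
Eyepiece angular magnification (image at near point): M_eye = 1 + D/f_e = 1 + 30/2.5 = 13.000.
Overall M = m_obj x M_eye = (-11.538)(13.000) = -150.00.

-150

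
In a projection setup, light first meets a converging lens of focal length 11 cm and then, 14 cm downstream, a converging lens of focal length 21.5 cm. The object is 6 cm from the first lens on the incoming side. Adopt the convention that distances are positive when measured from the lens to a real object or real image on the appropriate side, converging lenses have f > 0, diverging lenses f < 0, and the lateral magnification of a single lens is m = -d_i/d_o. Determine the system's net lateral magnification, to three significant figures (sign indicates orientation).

-8.30

Applying the thin-lens equation to the first lens, 1/11 = 1/6 + 1/d_i1, which gives d_i1 = -13.200 cm.
Its lateral magnification is m_1 = -d_i1/d_o1 = -(-13.200)/6 = 2.2000.
The intermediate image is virtual, 13.200 cm to the left of lens 1, so d_o2 = L - d_i1 = 14 - (-13.200) = 27.200 cm.
Applying the thin-lens equation again with f_2 = 21.5 cm and d_o2 = 27.200 cm gives d_i2 = 102.596 cm.
m_2 = -(102.596)/(27.200) = -3.7719.
The system's lateral magnification is m_1 m_2 = (2.2000)(-3.7719) = -8.2982.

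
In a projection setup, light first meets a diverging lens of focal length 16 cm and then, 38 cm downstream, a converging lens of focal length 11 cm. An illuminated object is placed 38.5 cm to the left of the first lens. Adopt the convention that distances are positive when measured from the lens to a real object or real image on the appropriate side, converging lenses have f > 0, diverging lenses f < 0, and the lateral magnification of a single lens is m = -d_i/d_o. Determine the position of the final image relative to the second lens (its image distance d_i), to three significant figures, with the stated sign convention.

First lens: d_i1 = 1/(1/(-16) - 1/38.5) = -11.303 cm.
With d_i1 < 0 the first image is virtual and lies on the object side; the object distance for lens 2 is d_o2 = 38 - (-11.303) = 49.303 cm.
Second lens: d_i2 = 1/(1/11 - 1/(49.303)) = 14.159 cm.

14.2 cm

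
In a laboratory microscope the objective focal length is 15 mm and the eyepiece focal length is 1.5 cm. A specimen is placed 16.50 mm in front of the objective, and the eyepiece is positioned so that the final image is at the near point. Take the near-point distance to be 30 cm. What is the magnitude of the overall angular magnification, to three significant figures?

210

Convert to cm: f_obj = 15 mm = 1.5 cm; d_o = 16.50 mm = 1.65 cm.
Objective: 1/d_i = 1/f_obj - 1/d_o = 1/1.5 - 1/1.65 = 0.06061 cm^-1, so d_i = 16.500 cm.
m_obj = -d_i/d_o = -16.500/1.65 = -10.000.
Eyepiece angular magnification (image at near point): M_eye = 1 + D/f_e = 1 + 30/1.5 = 21.000.
Overall M = m_obj x M_eye = (-10.000)(21.000) = -210.00.
|M| = 210.00.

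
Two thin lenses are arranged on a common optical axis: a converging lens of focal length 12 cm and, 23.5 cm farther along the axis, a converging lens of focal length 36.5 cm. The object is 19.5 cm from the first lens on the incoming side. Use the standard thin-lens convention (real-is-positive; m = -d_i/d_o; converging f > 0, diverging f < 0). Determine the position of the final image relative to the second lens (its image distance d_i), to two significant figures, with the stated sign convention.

6.4 cm

Lens 1: 1/d_i1 = 1/f_1 - 1/d_o1 = 1/12 - 1/19.5 = 0.03205 cm^-1, so d_i1 = 31.200 cm.
This image would form 31.200 cm past lens 1, i.e. 7.700 cm beyond lens 2, so it is a virtual object for lens 2: d_o2 = 23.5 - 31.200 = -7.700 cm.
Lens 2: 1/d_i2 = 1/f_2 - 1/d_o2 = 1/36.5 - 1/(-7.700) = 0.15727 cm^-1, so d_i2 = 6.359 cm.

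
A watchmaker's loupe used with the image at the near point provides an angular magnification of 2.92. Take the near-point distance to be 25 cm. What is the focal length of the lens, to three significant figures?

13.0 cm

For the image at the near point, M = 1 + D/f.
f = D/(M - 1) = 25/(2.92 - 1) = 13.021 cm.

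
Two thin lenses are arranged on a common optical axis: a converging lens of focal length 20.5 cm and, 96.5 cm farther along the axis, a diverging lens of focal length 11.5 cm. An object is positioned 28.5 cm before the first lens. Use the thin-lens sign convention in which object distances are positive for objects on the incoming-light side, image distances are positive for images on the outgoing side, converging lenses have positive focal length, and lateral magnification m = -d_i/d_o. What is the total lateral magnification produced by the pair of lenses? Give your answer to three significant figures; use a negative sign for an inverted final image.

Applying the thin-lens equation to the first lens, 1/20.5 = 1/28.5 + 1/d_i1, which gives d_i1 = 73.031 cm.
Its lateral magnification is m_1 = -d_i1/d_o1 = -(73.031)/28.5 = -2.5625.
Object distance for lens 2: d_o2 = 96.5 - 73.031 = 23.469 cm.
Applying the thin-lens equation again with f_2 = -11.5 cm and d_o2 = 23.469 cm gives d_i2 = -7.718 cm.
m_2 = -(-7.718)/(23.469) = 0.3289.
The system's lateral magnification is m_1 m_2 = (-2.5625)(0.3289) = -0.8427.

-0.843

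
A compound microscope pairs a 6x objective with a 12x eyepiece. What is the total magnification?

The overall magnification of a compound microscope is the product of the objective and eyepiece magnifications:
M = M_obj x M_eye = 6 x 12 = 72.

72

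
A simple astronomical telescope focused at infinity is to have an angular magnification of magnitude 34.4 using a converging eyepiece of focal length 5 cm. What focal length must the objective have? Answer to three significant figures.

|M| = f_obj/|f_eye|, so f_obj = |M| x |f_eye| = 34.4 x 5 = 172.000 cm.

172 cm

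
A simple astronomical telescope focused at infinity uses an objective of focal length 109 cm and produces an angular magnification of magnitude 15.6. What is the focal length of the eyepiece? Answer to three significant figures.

6.99 cm

|M| = f_obj/f_eye, so f_eye = f_obj/|M| = 109/15.6 = 6.987 cm.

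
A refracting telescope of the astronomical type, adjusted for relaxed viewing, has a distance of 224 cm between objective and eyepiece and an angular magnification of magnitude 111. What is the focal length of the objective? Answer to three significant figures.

In normal adjustment the tube length equals f_obj + f_eye and |M| = f_obj/f_eye.
So f_obj = 111 f_eye and 111 f_eye + f_eye = 224 cm, giving f_eye = 224/112 = 2.000 cm and f_obj = 222.000 cm.

222 cm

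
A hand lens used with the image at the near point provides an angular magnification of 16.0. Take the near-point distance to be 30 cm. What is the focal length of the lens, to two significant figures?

2.0 cm

For the image at the near point, M = 1 + D/f.
f = D/(M - 1) = 30/(16.0 - 1) = 2.000 cm.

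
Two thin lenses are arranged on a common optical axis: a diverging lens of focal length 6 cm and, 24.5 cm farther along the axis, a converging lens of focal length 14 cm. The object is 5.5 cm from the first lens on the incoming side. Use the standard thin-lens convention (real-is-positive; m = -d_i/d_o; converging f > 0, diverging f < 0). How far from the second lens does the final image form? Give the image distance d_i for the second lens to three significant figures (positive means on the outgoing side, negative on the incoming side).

28.7 cm

Applying the thin-lens equation to the first lens, 1/(-6) = 1/5.5 + 1/d_i1, which gives d_i1 = -2.870 cm.
With d_i1 < 0 the first image is virtual and lies on the object side; the object distance for lens 2 is d_o2 = 24.5 - (-2.870) = 27.370 cm.
Applying the thin-lens equation again with f_2 = 14 cm and d_o2 = 27.370 cm gives d_i2 = 28.660 cm.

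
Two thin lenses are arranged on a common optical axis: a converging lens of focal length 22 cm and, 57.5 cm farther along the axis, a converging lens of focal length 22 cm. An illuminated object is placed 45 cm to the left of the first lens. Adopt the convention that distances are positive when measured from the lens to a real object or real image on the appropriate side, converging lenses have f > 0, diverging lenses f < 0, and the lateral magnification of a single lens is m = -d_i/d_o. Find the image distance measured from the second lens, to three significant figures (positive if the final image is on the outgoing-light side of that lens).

Applying the thin-lens equation to the first lens, 1/22 = 1/45 + 1/d_i1, which gives d_i1 = 43.043 cm.
The intermediate image is 43.043 cm to the right of lens 1, so d_o2 = L - d_i1 = 57.5 - 43.043 = 14.457 cm.
Applying the thin-lens equation again with f_2 = 22 cm and d_o2 = 14.457 cm gives d_i2 = -42.161 cm.

-42.2 cm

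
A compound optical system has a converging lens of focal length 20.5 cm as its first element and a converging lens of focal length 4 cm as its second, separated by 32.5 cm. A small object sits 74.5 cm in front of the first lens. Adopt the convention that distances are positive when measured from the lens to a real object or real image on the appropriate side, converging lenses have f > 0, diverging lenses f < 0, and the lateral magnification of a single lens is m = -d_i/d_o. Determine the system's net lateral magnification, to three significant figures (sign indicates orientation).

First lens: d_i1 = 1/(1/20.5 - 1/74.5) = 28.282 cm.
m_1 = -(28.282)/74.5 = -0.3796.
The intermediate image is 28.282 cm to the right of lens 1, so d_o2 = L - d_i1 = 32.5 - 28.282 = 4.218 cm.
Second lens: d_i2 = 1/(1/4 - 1/(4.218)) = 77.532 cm.
m_2 = -(77.532)/(4.218) = -18.3830.
The system's lateral magnification is m_1 m_2 = (-0.3796)(-18.3830) = 6.9787.

6.98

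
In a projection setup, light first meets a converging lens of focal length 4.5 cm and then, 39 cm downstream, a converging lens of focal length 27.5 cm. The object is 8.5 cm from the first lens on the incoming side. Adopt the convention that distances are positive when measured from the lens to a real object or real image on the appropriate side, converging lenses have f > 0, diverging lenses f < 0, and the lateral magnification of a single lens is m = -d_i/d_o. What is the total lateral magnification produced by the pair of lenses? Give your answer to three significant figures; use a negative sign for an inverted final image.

16.0

Applying the thin-lens equation to the first lens, 1/4.5 = 1/8.5 + 1/d_i1, which gives d_i1 = 9.563 cm.
Its lateral magnification is m_1 = -d_i1/d_o1 = -(9.563)/8.5 = -1.1250.
The intermediate image is 9.563 cm to the right of lens 1, so d_o2 = L - d_i1 = 39 - 9.563 = 29.438 cm.
Applying the thin-lens equation again with f_2 = 27.5 cm and d_o2 = 29.438 cm gives d_i2 = 417.823 cm.
m_2 = -(417.823)/(29.438) = -14.1935.
Overall magnification: m = m_1 m_2 = 15.9677.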